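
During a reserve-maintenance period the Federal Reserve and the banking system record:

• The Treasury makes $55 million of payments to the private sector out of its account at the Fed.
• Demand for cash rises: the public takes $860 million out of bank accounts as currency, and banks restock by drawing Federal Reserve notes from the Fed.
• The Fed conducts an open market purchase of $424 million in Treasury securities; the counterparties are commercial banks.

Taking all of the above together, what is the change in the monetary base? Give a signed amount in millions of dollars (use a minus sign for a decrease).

Government spending $55 million: a non-base liability converts back to reserves → +$55M.
Currency withdrawal $860 million: just a shift between currency and reserves — both are base money → 0.
OMO purchase (from banks) $424 million: Fed balance sheet expands → +$424M.
Net: 55 + 0 + 424 = +$479 million.

+$479 million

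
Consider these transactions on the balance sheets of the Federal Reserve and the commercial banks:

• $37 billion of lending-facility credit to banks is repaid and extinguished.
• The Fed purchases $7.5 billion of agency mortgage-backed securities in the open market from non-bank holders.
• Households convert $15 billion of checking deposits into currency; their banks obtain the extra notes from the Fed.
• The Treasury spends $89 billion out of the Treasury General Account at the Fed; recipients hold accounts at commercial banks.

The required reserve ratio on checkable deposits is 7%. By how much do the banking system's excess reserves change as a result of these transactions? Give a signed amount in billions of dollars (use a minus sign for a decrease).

+$38.795 billion

Discount-window repayment $37 billion: reserves −$37B, deposits 0.
Asset purchase (from non-banks) $7.5 billion: reserves +$7.5B, deposits +$7.5B.
Currency withdrawal $15 billion: reserves −$15B, deposits −$15B.
Government spending $89 billion: reserves +$89B, deposits +$89B.
Totals: Δreserves = +$44.5B, Δdeposits = +$81.5B.
Δrequired reserves = 7% × +$81.5B = +$5.705B.
Δexcess reserves = Δreserves − Δrequired = +$44.5B − (+$5.705B) = +$38.795 billion.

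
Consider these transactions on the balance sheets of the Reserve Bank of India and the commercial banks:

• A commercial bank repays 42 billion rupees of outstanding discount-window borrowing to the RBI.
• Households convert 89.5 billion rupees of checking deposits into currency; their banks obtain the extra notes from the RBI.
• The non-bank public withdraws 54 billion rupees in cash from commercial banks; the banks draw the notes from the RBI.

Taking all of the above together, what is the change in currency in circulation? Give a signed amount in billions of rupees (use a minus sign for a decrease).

+143.5 billion

RBI balance sheet:
  Assets:      Loans to banks −42B
  Liabilities: Bank reserves −185.5B, Currency in circulation +143.5B
Commercial banking system:
  Assets:      Reserves at CB −185.5B
  Liabilities: Checkable deposits −143.5B, Borrowings from CB −42B
So the change in currency in circulation is +143.5 billion.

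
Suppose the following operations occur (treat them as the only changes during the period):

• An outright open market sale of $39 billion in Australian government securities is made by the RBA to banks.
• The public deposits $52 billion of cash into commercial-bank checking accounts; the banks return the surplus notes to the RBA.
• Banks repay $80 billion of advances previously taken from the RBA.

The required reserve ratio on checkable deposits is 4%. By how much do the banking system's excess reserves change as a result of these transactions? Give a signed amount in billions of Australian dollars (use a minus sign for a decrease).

-$69.08 billion

OMO sale (to banks) $39 billion: reserves −$39B, deposits 0.
Currency deposit $52 billion: reserves +$52B, deposits +$52B.
Discount-window repayment $80 billion: reserves −$80B, deposits 0.
Totals: Δreserves = −$67B, Δdeposits = +$52B.
Δrequired reserves = 4% × +$52B = +$2.08B.
Δexcess reserves = Δreserves − Δrequired = −$67B − (+$2.08B) = -$69.08 billion.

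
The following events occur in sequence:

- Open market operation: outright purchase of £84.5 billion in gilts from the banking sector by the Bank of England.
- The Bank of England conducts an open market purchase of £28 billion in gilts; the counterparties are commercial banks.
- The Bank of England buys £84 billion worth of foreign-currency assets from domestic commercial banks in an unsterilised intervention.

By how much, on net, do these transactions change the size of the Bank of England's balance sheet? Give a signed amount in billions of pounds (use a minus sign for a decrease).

+£196.5 billion

Bank of England balance sheet:
  Assets:      Securities +£112.5B, Foreign assets +£84B
  Liabilities: Bank reserves +£196.5B
Commercial banking system:
  Assets:      Reserves at CB +£196.5B, Securities −£112.5B, Foreign assets −£84B
  Liabilities: no change
Change in total Bank of England assets = +£196.5 billion.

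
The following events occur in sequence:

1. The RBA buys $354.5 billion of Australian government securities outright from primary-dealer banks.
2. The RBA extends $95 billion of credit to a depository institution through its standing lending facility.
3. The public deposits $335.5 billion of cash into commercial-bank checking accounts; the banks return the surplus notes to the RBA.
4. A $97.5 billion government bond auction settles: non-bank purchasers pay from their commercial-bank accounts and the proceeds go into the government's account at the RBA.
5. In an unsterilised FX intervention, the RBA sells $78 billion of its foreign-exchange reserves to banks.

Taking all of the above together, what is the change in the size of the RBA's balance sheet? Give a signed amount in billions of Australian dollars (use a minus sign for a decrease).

OMO purchase (from banks) $354.5 billion: an RBA asset is acquired → +$354.5B.
Discount-window loan $95 billion: an RBA asset is acquired → +$95B.
Currency deposit $335.5 billion: only the composition of liabilities changes → 0.
Government account inflow $97.5 billion: only the composition of liabilities changes → 0.
FX sale $78 billion: an RBA asset is shed → −$78B.
Net: 354.5 + 95 + 0 + 0 − 78 = +$371.5 billion.

+$371.5 billion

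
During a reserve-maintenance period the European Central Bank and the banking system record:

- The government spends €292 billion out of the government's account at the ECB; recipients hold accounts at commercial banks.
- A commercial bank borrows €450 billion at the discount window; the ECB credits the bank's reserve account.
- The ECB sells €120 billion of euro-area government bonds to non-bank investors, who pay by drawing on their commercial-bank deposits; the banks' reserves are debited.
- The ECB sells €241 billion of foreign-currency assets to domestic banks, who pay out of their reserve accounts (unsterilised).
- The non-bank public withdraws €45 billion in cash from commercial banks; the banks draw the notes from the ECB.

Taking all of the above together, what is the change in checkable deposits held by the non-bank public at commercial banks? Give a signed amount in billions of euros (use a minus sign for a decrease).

Government spending €292 billion: non-bank counterparties' bank balances rise → +€292B.
Discount-window loan €450 billion: the counterparty is a bank, so public deposits are unchanged → 0.
Asset sale (to non-banks) €120 billion: non-bank counterparties' bank balances fall → −€120B.
FX sale €241 billion: the counterparty is a bank, so public deposits are unchanged → 0.
Currency withdrawal €45 billion: non-bank counterparties' bank balances fall → −€45B.
Net: 292 + 0 − 120 + 0 − 45 = +€127 billion.

+€127 billion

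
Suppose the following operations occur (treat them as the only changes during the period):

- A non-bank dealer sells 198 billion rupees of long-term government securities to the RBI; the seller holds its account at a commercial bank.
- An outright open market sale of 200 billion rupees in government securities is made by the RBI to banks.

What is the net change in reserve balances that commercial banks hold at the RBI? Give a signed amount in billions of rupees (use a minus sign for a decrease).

-2 billion

RBI balance sheet:
  Assets:      Securities −2B
  Liabilities: Bank reserves −2B
So the change in reserve balances that commercial banks hold at the RBI is -2 billion.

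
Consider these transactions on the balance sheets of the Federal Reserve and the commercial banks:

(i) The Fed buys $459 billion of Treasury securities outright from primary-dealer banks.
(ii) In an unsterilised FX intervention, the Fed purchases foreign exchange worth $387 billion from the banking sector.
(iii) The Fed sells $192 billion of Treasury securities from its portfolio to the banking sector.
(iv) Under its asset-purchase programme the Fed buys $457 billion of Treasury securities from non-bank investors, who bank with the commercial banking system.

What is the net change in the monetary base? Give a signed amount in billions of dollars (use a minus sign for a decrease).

+$1111 billion

OMO purchase (from banks) $459 billion: Fed balance sheet expands → +$459B.
FX purchase $387 billion: Fed balance sheet expands → +$387B.
OMO sale (to banks) $192 billion: Fed balance sheet contracts → −$192B.
Asset purchase (from non-banks) $457 billion: Fed balance sheet expands → +$457B.
Net: 459 + 387 − 192 + 457 = +$1111 billion.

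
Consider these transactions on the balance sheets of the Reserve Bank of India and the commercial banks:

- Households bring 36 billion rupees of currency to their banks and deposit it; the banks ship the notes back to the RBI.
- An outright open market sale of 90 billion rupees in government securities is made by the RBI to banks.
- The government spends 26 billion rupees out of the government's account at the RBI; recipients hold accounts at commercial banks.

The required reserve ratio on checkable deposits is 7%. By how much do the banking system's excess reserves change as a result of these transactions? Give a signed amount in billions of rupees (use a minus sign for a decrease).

Currency deposit 36 billion rupees: reserves +36B, deposits +36B.
OMO sale (to banks) 90 billion rupees: reserves −90B, deposits 0.
Government spending 26 billion rupees: reserves +26B, deposits +26B.
Totals: Δreserves = −28B, Δdeposits = +62B.
Δrequired reserves = 7% × +62B = +4.34B.
Δexcess reserves = Δreserves − Δrequired = −28B − (+4.34B) = -32.34 billion.

-32.34 billion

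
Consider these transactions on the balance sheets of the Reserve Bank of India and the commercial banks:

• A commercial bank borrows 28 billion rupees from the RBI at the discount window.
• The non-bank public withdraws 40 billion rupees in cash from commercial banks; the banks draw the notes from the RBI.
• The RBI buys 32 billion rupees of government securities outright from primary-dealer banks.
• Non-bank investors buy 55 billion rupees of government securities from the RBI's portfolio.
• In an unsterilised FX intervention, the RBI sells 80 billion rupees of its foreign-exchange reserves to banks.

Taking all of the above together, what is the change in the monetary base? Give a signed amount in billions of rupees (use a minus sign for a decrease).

-75 billion

Discount-window loan 28 billion rupees: RBI balance sheet expands → +28B.
Currency withdrawal 40 billion rupees: just a shift between currency and reserves — both are base money → 0.
OMO purchase (from banks) 32 billion rupees: RBI balance sheet expands → +32B.
Asset sale (to non-banks) 55 billion rupees: RBI balance sheet contracts → −55B.
FX sale 80 billion rupees: RBI balance sheet contracts → −80B.
Net: 28 + 0 + 32 − 55 − 80 = -75 billion.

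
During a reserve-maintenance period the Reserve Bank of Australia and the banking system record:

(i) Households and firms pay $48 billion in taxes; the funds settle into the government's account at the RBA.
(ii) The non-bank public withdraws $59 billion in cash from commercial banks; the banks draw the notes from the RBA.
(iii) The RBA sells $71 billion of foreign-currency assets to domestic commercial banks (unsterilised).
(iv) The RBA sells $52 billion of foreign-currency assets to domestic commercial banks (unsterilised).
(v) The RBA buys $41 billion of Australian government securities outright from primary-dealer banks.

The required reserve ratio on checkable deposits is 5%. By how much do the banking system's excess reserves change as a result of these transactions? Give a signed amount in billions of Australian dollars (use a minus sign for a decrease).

Government account inflow $48 billion: reserves −$48B, deposits −$48B.
Currency withdrawal $59 billion: reserves −$59B, deposits −$59B.
FX sale $71 billion: reserves −$71B, deposits 0.
FX sale $52 billion: reserves −$52B, deposits 0.
OMO purchase (from banks) $41 billion: reserves +$41B, deposits 0.
Totals: Δreserves = −$189B, Δdeposits = −$107B.
Δrequired reserves = 5% × −$107B = −$5.35B.
Δexcess reserves = Δreserves − Δrequired = −$189B − (−$5.35B) = -$183.65 billion.

-$183.65 billion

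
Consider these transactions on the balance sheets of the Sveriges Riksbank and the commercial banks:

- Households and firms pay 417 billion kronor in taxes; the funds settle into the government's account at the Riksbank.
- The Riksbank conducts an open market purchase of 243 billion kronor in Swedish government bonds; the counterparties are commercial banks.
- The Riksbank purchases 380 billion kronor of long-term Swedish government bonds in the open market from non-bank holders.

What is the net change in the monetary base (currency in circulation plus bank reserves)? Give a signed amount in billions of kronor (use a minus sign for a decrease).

Government account inflow 417 billion kronor: reserves shift to a non-base liability → −417B.
OMO purchase (from banks) 243 billion kronor: Riksbank balance sheet expands → +243B.
Asset purchase (from non-banks) 380 billion kronor: Riksbank balance sheet expands → +380B.
Net: −417 + 243 + 380 = +206 billion.

+206 billion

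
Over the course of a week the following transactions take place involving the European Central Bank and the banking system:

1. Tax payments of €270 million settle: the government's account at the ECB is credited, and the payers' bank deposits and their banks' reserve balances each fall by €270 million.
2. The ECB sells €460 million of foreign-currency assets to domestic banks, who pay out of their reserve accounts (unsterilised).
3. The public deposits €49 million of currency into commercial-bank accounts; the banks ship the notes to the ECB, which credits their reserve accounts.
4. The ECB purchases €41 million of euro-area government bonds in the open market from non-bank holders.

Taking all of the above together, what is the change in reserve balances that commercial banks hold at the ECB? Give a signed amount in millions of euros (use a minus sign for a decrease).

-€640 million

Government account inflow €270 million: funds move from bank reserves into the government account → −€270M.
FX sale €460 million: the buying banks pay out of their reserve balances → −€460M.
Currency deposit €49 million: returned notes are swapped for reserve credit → +€49M.
Asset purchase (from non-banks) €41 million: the ECB pays by crediting reserve accounts → +€41M.
Net: −270 − 460 + 49 + 41 = -€640 million.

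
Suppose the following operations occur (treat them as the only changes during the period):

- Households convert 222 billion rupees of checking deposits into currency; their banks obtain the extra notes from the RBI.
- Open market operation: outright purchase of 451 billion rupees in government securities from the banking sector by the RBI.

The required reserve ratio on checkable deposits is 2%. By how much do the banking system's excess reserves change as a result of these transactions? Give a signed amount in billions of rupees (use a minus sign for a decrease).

+233.44 billion

Currency withdrawal 222 billion rupees: reserves −222B, deposits −222B.
OMO purchase (from banks) 451 billion rupees: reserves +451B, deposits 0.
Totals: Δreserves = +229B, Δdeposits = −222B.
Δrequired reserves = 2% × −222B = −4.44B.
Δexcess reserves = Δreserves − Δrequired = +229B − (−4.44B) = +233.44 billion.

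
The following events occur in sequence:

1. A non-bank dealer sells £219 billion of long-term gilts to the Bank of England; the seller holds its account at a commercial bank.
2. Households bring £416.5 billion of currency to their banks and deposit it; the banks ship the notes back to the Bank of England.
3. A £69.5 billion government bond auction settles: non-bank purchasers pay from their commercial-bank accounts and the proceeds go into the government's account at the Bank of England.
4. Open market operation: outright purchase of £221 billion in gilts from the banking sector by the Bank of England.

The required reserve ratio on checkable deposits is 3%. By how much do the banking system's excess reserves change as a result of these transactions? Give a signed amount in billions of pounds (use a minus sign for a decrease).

Asset purchase (from non-banks) £219 billion: reserves +£219B, deposits +£219B.
Currency deposit £416.5 billion: reserves +£416.5B, deposits +£416.5B.
Government account inflow £69.5 billion: reserves −£69.5B, deposits −£69.5B.
OMO purchase (from banks) £221 billion: reserves +£221B, deposits 0.
Totals: Δreserves = +£787B, Δdeposits = +£566B.
Δrequired reserves = 3% × +£566B = +£16.98B.
Δexcess reserves = Δreserves − Δrequired = +£787B − (+£16.98B) = +£770.02 billion.

+£770.02 billion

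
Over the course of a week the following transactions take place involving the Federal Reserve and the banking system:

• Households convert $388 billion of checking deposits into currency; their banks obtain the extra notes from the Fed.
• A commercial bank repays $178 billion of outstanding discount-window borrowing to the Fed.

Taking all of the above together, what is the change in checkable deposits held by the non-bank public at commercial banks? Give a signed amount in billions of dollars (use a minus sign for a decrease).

Currency withdrawal $388 billion: non-bank counterparties' bank balances fall → −$388B.
Discount-window repayment $178 billion: the counterparty is a bank, so public deposits are unchanged → 0.
Net: −388 + 0 = -$388 billion.

-$388 billion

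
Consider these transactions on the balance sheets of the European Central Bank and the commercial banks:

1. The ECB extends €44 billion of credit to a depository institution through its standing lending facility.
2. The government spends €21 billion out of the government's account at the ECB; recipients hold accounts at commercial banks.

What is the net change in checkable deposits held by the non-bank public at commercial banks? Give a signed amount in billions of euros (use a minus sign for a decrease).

+€21 billion

Discount-window loan €44 billion: the counterparty is a bank, so public deposits are unchanged → 0.
Government spending €21 billion: non-bank counterparties' bank balances rise → +€21B.
Net: 0 + 21 = +€21 billion.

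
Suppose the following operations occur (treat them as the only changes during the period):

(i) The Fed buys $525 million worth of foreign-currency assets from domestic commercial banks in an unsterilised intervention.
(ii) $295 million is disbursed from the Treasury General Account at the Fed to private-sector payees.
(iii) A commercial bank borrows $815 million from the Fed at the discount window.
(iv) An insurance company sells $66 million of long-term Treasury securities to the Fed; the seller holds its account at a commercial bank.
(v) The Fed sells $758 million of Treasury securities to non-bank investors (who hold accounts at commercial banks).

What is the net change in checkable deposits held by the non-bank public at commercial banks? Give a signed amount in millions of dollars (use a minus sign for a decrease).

-$397 million

Fed balance sheet:
  Assets:      Securities −$692M, Loans to banks +$815M, Foreign assets +$525M
  Liabilities: Bank reserves +$943M, Government deposits −$295M
Commercial banking system:
  Assets:      Reserves at CB +$943M, Foreign assets −$525M
  Liabilities: Checkable deposits −$397M, Borrowings from CB +$815M
So the change in checkable deposits held by the non-bank public at commercial banks is -$397 million.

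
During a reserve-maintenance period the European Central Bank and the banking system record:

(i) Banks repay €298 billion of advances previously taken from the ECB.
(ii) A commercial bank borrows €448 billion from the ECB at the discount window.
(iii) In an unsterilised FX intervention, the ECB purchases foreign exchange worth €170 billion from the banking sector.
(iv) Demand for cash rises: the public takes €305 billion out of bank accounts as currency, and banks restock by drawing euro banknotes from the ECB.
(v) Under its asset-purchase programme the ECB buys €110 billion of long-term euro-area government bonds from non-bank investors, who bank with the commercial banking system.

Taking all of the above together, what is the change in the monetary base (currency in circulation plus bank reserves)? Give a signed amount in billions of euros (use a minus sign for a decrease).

Discount-window repayment €298 billion: ECB balance sheet contracts → −€298B.
Discount-window loan €448 billion: ECB balance sheet expands → +€448B.
FX purchase €170 billion: ECB balance sheet expands → +€170B.
Currency withdrawal €305 billion: just a shift between currency and reserves — both are base money → 0.
Asset purchase (from non-banks) €110 billion: ECB balance sheet expands → +€110B.
Net: −298 + 448 + 170 + 0 + 110 = +€430 billion.

+€430 billion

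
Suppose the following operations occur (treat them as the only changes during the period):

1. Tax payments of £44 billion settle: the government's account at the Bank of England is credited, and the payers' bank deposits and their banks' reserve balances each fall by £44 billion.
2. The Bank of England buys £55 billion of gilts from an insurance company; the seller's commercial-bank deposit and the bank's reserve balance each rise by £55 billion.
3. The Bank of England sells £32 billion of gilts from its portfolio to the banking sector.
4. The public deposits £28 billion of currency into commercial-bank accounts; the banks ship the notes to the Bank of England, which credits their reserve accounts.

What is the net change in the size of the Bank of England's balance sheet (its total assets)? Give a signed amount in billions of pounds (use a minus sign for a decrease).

+£23 billion

Bank of England balance sheet:
  Assets:      Securities +£23B
  Liabilities: Bank reserves +£7B, Currency in circulation −£28B, Government deposits +£44B
Commercial banking system:
  Assets:      Reserves at CB +£7B, Securities +£32B
  Liabilities: Checkable deposits +£39B
Change in total Bank of England assets = +£23 billion.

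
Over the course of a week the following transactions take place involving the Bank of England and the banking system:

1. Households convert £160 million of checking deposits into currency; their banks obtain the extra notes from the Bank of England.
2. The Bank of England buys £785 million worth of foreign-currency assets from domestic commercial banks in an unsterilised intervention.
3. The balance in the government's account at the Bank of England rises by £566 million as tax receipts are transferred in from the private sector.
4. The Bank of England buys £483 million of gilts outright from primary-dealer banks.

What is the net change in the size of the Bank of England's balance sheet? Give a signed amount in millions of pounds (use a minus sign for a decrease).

Currency withdrawal £160 million: only the composition of liabilities changes → 0.
FX purchase £785 million: a Bank of England asset is acquired → +£785M.
Government account inflow £566 million: only the composition of liabilities changes → 0.
OMO purchase (from banks) £483 million: a Bank of England asset is acquired → +£483M.
Net: 0 + 785 + 0 + 483 = +£1268 million.

+£1268 million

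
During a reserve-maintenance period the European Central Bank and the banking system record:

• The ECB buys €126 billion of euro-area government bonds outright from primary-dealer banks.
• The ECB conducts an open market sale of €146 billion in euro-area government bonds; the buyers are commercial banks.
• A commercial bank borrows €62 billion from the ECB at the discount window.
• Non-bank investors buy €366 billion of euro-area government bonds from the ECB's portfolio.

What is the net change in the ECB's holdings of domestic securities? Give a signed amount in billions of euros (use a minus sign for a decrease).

OMO purchase (from banks) €126 billion: securities added to the ECB's portfolio → +€126B.
OMO sale (to banks) €146 billion: securities removed from the ECB's portfolio → −€146B.
Discount-window loan €62 billion: the ECB's securities portfolio is untouched → 0.
Asset sale (to non-banks) €366 billion: securities removed from the ECB's portfolio → −€366B.
Net: 126 − 146 + 0 − 366 = -€386 billion.

-€386 billion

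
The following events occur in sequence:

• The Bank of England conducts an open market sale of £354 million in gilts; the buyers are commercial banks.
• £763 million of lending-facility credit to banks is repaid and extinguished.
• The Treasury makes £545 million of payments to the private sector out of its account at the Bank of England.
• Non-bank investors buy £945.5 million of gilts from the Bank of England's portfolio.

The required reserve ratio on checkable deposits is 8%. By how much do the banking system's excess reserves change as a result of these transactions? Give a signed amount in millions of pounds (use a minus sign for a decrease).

OMO sale (to banks) £354 million: reserves −£354M, deposits 0.
Discount-window repayment £763 million: reserves −£763M, deposits 0.
Government spending £545 million: reserves +£545M, deposits +£545M.
Asset sale (to non-banks) £945.5 million: reserves −£945.5M, deposits −£945.5M.
Totals: Δreserves = −£1517.5M, Δdeposits = −£400.5M.
Δrequired reserves = 8% × −£400.5M = −£32.04M.
Δexcess reserves = Δreserves − Δrequired = −£1517.5M − (−£32.04M) = -£1485.46 million.

-£1485.46 million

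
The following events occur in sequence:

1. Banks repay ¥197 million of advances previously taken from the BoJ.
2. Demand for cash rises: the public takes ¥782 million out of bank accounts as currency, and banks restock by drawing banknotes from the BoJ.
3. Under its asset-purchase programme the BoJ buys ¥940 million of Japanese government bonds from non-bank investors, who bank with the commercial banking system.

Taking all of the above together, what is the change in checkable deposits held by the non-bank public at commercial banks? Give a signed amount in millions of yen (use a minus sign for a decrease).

+¥158 million

Discount-window repayment ¥197 million: the counterparty is a bank, so public deposits are unchanged → 0.
Currency withdrawal ¥782 million: non-bank counterparties' bank balances fall → −¥782M.
Asset purchase (from non-banks) ¥940 million: non-bank counterparties' bank balances rise → +¥940M.
Net: 0 − 782 + 940 = +¥158 million.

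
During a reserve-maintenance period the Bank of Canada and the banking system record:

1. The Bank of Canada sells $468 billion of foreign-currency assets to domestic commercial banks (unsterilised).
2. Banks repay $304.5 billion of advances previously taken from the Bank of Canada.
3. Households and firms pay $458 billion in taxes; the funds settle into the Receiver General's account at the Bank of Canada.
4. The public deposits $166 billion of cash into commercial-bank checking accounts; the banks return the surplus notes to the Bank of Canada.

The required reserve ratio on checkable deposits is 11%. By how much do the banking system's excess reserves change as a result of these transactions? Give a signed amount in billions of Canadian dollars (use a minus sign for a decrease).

-$1032.38 billion

FX sale $468 billion: reserves −$468B, deposits 0.
Discount-window repayment $304.5 billion: reserves −$304.5B, deposits 0.
Government account inflow $458 billion: reserves −$458B, deposits −$458B.
Currency deposit $166 billion: reserves +$166B, deposits +$166B.
Totals: Δreserves = −$1064.5B, Δdeposits = −$292B.
Δrequired reserves = 11% × −$292B = −$32.12B.
Δexcess reserves = Δreserves − Δrequired = −$1064.5B − (−$32.12B) = -$1032.38 billion.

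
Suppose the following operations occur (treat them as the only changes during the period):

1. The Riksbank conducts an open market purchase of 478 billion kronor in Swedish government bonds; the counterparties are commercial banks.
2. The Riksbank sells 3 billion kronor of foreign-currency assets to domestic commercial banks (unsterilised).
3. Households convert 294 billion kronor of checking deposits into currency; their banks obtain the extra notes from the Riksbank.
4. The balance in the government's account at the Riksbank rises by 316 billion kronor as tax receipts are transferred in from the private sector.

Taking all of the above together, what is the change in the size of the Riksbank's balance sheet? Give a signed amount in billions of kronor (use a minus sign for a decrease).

+475 billion

OMO purchase (from banks) 478 billion kronor: a Riksbank asset is acquired → +478B.
FX sale 3 billion kronor: a Riksbank asset is shed → −3B.
Currency withdrawal 294 billion kronor: only the composition of liabilities changes → 0.
Government account inflow 316 billion kronor: only the composition of liabilities changes → 0.
Net: 478 − 3 + 0 + 0 = +475 billion.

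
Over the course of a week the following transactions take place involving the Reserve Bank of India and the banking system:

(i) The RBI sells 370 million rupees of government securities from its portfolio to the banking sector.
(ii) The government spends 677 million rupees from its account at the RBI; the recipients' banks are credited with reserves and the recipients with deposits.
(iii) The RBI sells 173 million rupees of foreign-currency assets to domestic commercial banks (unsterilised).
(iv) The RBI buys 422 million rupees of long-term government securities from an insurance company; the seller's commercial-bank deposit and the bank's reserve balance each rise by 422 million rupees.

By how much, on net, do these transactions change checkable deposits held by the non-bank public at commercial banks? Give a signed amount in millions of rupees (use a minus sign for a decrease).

RBI balance sheet:
  Assets:      Securities +52M, Foreign assets −173M
  Liabilities: Bank reserves +556M, Government deposits −677M
Commercial banking system:
  Assets:      Reserves at CB +556M, Securities +370M, Foreign assets +173M
  Liabilities: Checkable deposits +1099M
So the change in checkable deposits held by the non-bank public at commercial banks is +1099 million.

+1099 million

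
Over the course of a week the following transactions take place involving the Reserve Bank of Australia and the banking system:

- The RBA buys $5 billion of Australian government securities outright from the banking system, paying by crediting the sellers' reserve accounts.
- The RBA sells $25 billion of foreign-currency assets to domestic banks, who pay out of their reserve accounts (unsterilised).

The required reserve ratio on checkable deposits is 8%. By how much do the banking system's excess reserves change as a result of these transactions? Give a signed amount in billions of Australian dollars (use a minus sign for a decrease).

-$20 billion

OMO purchase (from banks) $5 billion: reserves +$5B, deposits 0.
FX sale $25 billion: reserves −$25B, deposits 0.
Totals: Δreserves = −$20B, Δdeposits = 0.
Δrequired reserves = 8% × 0 = 0.
Δexcess reserves = Δreserves − Δrequired = −$20B − (0) = -$20 billion.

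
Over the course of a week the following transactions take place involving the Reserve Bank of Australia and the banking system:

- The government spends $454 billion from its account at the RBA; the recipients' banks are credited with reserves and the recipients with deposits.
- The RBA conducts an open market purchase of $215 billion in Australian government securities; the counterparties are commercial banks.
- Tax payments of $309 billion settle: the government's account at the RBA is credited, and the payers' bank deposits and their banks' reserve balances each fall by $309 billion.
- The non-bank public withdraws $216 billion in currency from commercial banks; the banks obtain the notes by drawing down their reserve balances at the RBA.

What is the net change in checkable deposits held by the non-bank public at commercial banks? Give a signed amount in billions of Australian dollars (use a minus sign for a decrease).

-$71 billion

RBA balance sheet:
  Assets:      Securities +$215B
  Liabilities: Bank reserves +$144B, Currency in circulation +$216B, Government deposits −$145B
Commercial banking system:
  Assets:      Reserves at CB +$144B, Securities −$215B
  Liabilities: Checkable deposits −$71B
So the change in checkable deposits held by the non-bank public at commercial banks is -$71 billion.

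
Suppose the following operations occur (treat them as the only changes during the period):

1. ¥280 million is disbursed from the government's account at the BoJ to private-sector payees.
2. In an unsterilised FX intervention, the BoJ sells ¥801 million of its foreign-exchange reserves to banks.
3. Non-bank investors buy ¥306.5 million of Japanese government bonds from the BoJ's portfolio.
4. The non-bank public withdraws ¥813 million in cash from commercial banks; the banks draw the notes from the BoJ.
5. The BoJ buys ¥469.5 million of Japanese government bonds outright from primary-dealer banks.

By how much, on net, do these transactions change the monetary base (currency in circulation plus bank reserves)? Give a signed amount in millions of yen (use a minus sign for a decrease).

-¥358 million

BoJ balance sheet:
  Assets:      Securities +¥163M, Foreign assets −¥801M
  Liabilities: Bank reserves −¥1171M, Currency in circulation +¥813M, Government deposits −¥280M
Commercial banking system:
  Assets:      Reserves at CB −¥1171M, Securities −¥469.5M, Foreign assets +¥801M
  Liabilities: Checkable deposits −¥839.5M
Monetary base = currency + reserves: +¥813M + (−¥1171M) = -¥358 million.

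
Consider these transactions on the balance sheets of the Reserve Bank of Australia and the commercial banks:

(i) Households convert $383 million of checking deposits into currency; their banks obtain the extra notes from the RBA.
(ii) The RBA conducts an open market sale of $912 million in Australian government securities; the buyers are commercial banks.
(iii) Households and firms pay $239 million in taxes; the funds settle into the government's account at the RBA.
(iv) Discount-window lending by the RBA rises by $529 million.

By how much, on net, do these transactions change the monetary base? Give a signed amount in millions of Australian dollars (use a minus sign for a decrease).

Currency withdrawal $383 million: just a shift between currency and reserves — both are base money → 0.
OMO sale (to banks) $912 million: RBA balance sheet contracts → −$912M.
Government account inflow $239 million: reserves shift to a non-base liability → −$239M.
Discount-window loan $529 million: RBA balance sheet expands → +$529M.
Net: 0 − 912 − 239 + 529 = -$622 million.

-$622 million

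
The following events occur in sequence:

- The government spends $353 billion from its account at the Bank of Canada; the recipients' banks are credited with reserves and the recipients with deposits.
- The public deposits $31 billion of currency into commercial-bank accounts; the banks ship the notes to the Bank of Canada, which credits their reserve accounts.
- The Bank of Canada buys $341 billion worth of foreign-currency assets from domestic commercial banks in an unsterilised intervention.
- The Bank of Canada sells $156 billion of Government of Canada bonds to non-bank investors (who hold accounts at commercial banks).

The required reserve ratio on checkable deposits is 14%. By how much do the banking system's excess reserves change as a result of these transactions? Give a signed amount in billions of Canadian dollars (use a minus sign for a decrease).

+$537.08 billion

Government spending $353 billion: reserves +$353B, deposits +$353B.
Currency deposit $31 billion: reserves +$31B, deposits +$31B.
FX purchase $341 billion: reserves +$341B, deposits 0.
Asset sale (to non-banks) $156 billion: reserves −$156B, deposits −$156B.
Totals: Δreserves = +$569B, Δdeposits = +$228B.
Δrequired reserves = 14% × +$228B = +$31.92B.
Δexcess reserves = Δreserves − Δrequired = +$569B − (+$31.92B) = +$537.08 billion.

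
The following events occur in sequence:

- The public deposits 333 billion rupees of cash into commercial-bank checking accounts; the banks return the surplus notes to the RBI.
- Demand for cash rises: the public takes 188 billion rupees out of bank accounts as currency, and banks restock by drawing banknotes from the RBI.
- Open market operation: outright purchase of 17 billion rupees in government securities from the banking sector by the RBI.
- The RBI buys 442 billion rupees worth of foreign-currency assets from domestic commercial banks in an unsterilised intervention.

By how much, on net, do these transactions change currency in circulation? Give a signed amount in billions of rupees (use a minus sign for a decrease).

Currency deposit 333 billion rupees: notes return to the central bank → −333B.
Currency withdrawal 188 billion rupees: notes leave the central bank → +188B.
OMO purchase (from banks) 17 billion rupees: no currency enters or leaves circulation → 0.
FX purchase 442 billion rupees: no currency enters or leaves circulation → 0.
Net: −333 + 188 + 0 + 0 = -145 billion.

-145 billion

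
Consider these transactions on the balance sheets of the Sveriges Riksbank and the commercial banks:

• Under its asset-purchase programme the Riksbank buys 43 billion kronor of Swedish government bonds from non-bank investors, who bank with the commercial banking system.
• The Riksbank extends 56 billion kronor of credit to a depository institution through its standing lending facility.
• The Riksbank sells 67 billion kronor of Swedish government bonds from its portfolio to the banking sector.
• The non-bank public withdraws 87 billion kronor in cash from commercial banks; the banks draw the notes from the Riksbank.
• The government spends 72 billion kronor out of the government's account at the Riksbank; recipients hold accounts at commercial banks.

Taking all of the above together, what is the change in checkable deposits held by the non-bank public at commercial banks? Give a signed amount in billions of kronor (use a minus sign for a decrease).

Riksbank balance sheet:
  Assets:      Securities −24B, Loans to banks +56B
  Liabilities: Bank reserves +17B, Currency in circulation +87B, Government deposits −72B
Commercial banking system:
  Assets:      Reserves at CB +17B, Securities +67B
  Liabilities: Checkable deposits +28B, Borrowings from CB +56B
So the change in checkable deposits held by the non-bank public at commercial banks is +28 billion.

+28 billion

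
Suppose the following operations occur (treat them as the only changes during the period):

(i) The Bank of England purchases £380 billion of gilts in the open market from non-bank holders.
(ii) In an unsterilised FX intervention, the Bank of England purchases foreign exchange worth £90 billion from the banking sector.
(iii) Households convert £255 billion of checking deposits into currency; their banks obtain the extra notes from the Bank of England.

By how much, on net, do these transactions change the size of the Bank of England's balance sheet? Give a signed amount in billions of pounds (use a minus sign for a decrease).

+£470 billion

Bank of England balance sheet:
  Assets:      Securities +£380B, Foreign assets +£90B
  Liabilities: Bank reserves +£215B, Currency in circulation +£255B
Change in total Bank of England assets = +£470 billion.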